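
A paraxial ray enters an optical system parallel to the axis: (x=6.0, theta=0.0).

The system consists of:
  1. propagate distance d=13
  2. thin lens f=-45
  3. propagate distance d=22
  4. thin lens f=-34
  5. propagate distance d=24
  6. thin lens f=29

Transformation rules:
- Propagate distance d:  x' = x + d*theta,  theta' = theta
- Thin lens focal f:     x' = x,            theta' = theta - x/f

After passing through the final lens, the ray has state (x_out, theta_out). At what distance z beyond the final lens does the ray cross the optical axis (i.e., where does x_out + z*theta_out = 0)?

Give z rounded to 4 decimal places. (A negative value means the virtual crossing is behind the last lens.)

Initial: x=6.0000 theta=0.0000
After 1 (propagate distance d=13): x=6.0000 theta=0.0000
After 2 (thin lens f=-45): x=6.0000 theta=2/15 (≈0.1333)
After 3 (propagate distance d=22): x=134/15 (≈8.9333) theta=2/15 (≈0.1333)
After 4 (thin lens f=-34): x=134/15 (≈8.9333) theta=101/255 (≈0.3961)
After 5 (propagate distance d=24): x=4702/255 (≈18.4392) theta=101/255 (≈0.3961)
After 6 (thin lens f=29): x=4702/255 (≈18.4392) theta=-591/2465 (≈-0.2398)
z_focus = -x_out/theta_out = -(4702/255)/(-591/2465) = 136358/1773 ≈ 76.9081
Rounded to 4 decimal places: z = 76.9081

Answer: 76.9081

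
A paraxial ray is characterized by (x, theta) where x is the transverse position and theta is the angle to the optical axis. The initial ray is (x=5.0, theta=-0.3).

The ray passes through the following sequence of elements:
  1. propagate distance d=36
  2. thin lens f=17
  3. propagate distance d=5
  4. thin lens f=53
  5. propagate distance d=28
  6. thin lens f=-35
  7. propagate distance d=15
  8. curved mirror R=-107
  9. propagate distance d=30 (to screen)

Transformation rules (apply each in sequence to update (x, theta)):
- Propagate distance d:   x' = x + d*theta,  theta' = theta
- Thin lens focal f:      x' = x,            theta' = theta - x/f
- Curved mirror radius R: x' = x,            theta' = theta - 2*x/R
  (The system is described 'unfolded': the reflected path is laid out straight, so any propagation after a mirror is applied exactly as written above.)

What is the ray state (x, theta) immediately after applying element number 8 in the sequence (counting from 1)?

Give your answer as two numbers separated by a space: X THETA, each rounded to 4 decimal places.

Initial: x=5.0000 theta=-0.3000
After 1 (propagate distance d=36): x=-5.8000 theta=-0.3000
After 2 (thin lens f=17): x=-5.8000 theta=7/170 (≈0.0412)
After 3 (propagate distance d=5): x=-951/170 (≈-5.5941) theta=7/170 (≈0.0412)
After 4 (thin lens f=53): x=-951/170 (≈-5.5941) theta=661/4505 (≈0.1467)
After 5 (propagate distance d=28): x=-13387/9010 (≈-1.4858) theta=661/4505 (≈0.1467)
After 6 (thin lens f=-35): x=-13387/9010 (≈-1.4858) theta=32883/315350 (≈0.1043)
After 7 (propagate distance d=15): x=494/6307 (≈0.0783) theta=32883/315350 (≈0.1043)
After 8 (curved mirror R=-107): x=494/6307 (≈0.0783) theta=3567881/33742450 (≈0.1057)
Rounded to 4 decimal places: x = 0.0783, theta = 0.1057

Answer: 0.0783 0.1057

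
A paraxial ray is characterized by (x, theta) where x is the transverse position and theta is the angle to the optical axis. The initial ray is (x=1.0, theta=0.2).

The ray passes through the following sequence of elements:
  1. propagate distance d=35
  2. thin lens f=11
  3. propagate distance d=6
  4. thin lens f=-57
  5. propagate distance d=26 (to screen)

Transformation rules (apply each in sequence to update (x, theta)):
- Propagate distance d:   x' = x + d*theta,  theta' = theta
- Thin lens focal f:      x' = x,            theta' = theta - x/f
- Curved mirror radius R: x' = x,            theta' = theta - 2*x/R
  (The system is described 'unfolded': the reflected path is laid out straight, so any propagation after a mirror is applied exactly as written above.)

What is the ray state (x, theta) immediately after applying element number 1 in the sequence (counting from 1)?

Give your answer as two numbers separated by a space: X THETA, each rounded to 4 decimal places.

Answer: 8.0000 0.2000

Derivation:
Initial: x=1.0000 theta=0.2000
After 1 (propagate distance d=35): x=8.0000 theta=0.2000
Rounded to 4 decimal places: x = 8.0000, theta = 0.2000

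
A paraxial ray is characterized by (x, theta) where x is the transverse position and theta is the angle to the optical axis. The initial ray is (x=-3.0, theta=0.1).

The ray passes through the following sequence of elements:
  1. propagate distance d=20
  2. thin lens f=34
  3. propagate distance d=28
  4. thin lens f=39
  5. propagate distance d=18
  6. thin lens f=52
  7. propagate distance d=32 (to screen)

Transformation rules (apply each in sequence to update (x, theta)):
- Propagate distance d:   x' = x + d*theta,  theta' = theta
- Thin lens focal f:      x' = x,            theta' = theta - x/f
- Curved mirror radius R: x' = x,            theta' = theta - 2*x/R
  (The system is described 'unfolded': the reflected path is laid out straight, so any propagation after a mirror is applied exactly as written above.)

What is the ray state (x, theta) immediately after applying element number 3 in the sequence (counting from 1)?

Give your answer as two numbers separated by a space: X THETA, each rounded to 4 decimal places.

Initial: x=-3.0000 theta=0.1000
After 1 (propagate distance d=20): x=-1.0000 theta=0.1000
After 2 (thin lens f=34): x=-1.0000 theta=11/85 (≈0.1294)
After 3 (propagate distance d=28): x=223/85 (≈2.6235) theta=11/85 (≈0.1294)
Rounded to 4 decimal places: x = 2.6235, theta = 0.1294

Answer: 2.6235 0.1294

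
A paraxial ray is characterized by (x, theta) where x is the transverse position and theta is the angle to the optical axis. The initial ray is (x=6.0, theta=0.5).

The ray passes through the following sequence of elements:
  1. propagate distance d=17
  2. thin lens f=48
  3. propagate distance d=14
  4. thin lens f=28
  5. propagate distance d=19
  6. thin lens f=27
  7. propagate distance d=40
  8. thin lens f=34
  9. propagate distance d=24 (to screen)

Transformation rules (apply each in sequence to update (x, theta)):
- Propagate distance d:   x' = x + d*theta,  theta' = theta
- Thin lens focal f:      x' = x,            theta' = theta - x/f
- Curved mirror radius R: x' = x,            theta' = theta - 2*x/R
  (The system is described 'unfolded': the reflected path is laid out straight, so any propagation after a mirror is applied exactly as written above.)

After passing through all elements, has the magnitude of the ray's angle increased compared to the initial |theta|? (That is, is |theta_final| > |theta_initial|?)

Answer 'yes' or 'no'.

Initial: x=6.0000 theta=0.5000
After 1 (propagate distance d=17): x=14.5000 theta=0.5000
After 2 (thin lens f=48): x=14.5000 theta=19/96 (≈0.1979)
After 3 (propagate distance d=14): x=829/48 (≈17.2708) theta=19/96 (≈0.1979)
After 4 (thin lens f=28): x=829/48 (≈17.2708) theta=-563/1344 (≈-0.4189)
After 5 (propagate distance d=19): x=12515/1344 (≈9.3118) theta=-563/1344 (≈-0.4189)
After 6 (thin lens f=27): x=12515/1344 (≈9.3118) theta=-6929/9072 (≈-0.7638)
After 7 (propagate distance d=40): x=-110105/5184 (≈-21.2394) theta=-6929/9072 (≈-0.7638)
After 8 (thin lens f=34): x=-110105/5184 (≈-21.2394) theta=-57203/411264 (≈-0.1391)
After 9 (propagate distance d=24 (to screen)): x=-15161803/616896 (≈-24.5776) theta=-57203/411264 (≈-0.1391)
|theta_initial|=0.5000 |theta_final|=57203/411264 (≈0.1391) -> not increased

Answer: no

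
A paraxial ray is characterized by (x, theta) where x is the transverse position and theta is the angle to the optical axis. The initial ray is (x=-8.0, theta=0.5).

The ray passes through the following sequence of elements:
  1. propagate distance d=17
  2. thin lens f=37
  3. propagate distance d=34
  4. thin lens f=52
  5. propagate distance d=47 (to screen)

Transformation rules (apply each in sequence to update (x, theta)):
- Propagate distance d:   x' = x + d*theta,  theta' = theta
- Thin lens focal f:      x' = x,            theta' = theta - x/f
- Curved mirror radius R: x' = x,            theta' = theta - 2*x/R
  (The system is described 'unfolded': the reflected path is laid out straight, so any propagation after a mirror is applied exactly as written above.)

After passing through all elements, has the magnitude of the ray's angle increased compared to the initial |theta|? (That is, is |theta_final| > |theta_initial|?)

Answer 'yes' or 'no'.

Initial: x=-8.0000 theta=0.5000
After 1 (propagate distance d=17): x=0.5000 theta=0.5000
After 2 (thin lens f=37): x=0.5000 theta=18/37 (≈0.4865)
After 3 (propagate distance d=34): x=1261/74 (≈17.0405) theta=18/37 (≈0.4865)
After 4 (thin lens f=52): x=1261/74 (≈17.0405) theta=47/296 (≈0.1588)
After 5 (propagate distance d=47 (to screen)): x=7253/296 (≈24.5034) theta=47/296 (≈0.1588)
|theta_initial|=0.5000 |theta_final|=47/296 (≈0.1588) -> not increased

Answer: no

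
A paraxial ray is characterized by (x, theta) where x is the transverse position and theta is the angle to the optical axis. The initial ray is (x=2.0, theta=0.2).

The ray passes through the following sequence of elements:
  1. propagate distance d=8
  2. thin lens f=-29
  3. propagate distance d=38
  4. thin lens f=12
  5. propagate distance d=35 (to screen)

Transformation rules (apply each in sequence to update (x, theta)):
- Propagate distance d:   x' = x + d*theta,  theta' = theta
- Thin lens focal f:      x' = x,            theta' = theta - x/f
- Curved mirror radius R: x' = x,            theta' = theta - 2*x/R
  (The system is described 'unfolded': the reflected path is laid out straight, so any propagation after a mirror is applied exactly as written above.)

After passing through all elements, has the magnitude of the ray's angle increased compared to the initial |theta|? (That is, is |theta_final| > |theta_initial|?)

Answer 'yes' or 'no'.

Answer: yes

Derivation:
Initial: x=2.0000 theta=0.2000
After 1 (propagate distance d=8): x=3.6000 theta=0.2000
After 2 (thin lens f=-29): x=3.6000 theta=47/145 (≈0.3241)
After 3 (propagate distance d=38): x=2308/145 (≈15.9172) theta=47/145 (≈0.3241)
After 4 (thin lens f=12): x=2308/145 (≈15.9172) theta=-436/435 (≈-1.0023)
After 5 (propagate distance d=35 (to screen)): x=-8336/435 (≈-19.1632) theta=-436/435 (≈-1.0023)
|theta_initial|=0.2000 |theta_final|=436/435 (≈1.0023) -> increased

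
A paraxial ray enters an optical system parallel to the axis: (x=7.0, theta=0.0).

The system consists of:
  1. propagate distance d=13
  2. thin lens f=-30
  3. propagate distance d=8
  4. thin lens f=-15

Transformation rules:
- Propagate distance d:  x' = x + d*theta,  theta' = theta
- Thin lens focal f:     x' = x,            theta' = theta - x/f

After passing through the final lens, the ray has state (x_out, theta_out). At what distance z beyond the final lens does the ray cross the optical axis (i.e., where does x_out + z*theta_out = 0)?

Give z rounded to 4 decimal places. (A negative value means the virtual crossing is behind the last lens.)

Answer: -10.7547

Derivation:
Initial: x=7.0000 theta=0.0000
After 1 (propagate distance d=13): x=7.0000 theta=0.0000
After 2 (thin lens f=-30): x=7.0000 theta=7/30 (≈0.2333)
After 3 (propagate distance d=8): x=133/15 (≈8.8667) theta=7/30 (≈0.2333)
After 4 (thin lens f=-15): x=133/15 (≈8.8667) theta=371/450 (≈0.8244)
z_focus = -x_out/theta_out = -(133/15)/(371/450) = -570/53 ≈ -10.7547
Rounded to 4 decimal places: z = -10.7547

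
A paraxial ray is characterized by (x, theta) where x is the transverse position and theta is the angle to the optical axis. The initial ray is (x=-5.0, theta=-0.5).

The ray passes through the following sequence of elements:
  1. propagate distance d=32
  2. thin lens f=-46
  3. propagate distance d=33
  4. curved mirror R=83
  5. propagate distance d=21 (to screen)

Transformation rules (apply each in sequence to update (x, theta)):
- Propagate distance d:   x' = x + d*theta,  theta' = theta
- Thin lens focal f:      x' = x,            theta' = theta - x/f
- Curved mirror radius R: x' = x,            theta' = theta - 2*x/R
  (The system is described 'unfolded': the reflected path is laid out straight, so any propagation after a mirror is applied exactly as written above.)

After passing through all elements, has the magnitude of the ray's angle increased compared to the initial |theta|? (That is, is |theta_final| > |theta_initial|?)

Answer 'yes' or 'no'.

Answer: no

Derivation:
Initial: x=-5.0000 theta=-0.5000
After 1 (propagate distance d=32): x=-21.0000 theta=-0.5000
After 2 (thin lens f=-46): x=-21.0000 theta=-22/23 (≈-0.9565)
After 3 (propagate distance d=33): x=-1209/23 (≈-52.5652) theta=-22/23 (≈-0.9565)
After 4 (curved mirror R=83): x=-1209/23 (≈-52.5652) theta=592/1909 (≈0.3101)
After 5 (propagate distance d=21 (to screen)): x=-87915/1909 (≈-46.0529) theta=592/1909 (≈0.3101)
|theta_initial|=0.5000 |theta_final|=592/1909 (≈0.3101) -> not increased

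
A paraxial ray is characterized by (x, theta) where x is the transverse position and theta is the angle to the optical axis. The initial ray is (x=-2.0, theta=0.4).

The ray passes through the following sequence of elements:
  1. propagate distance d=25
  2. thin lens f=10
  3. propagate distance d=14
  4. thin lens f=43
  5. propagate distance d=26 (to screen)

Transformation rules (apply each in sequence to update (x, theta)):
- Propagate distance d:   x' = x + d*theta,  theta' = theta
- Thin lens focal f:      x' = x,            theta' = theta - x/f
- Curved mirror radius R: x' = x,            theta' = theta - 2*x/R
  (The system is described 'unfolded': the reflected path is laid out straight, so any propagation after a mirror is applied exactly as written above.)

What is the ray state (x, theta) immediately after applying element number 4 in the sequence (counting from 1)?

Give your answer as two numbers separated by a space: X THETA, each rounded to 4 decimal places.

Initial: x=-2.0000 theta=0.4000
After 1 (propagate distance d=25): x=8.0000 theta=0.4000
After 2 (thin lens f=10): x=8.0000 theta=-0.4000
After 3 (propagate distance d=14): x=2.4000 theta=-0.4000
After 4 (thin lens f=43): x=2.4000 theta=-98/215 (≈-0.4558)
Rounded to 4 decimal places: x = 2.4000, theta = -0.4558

Answer: 2.4000 -0.4558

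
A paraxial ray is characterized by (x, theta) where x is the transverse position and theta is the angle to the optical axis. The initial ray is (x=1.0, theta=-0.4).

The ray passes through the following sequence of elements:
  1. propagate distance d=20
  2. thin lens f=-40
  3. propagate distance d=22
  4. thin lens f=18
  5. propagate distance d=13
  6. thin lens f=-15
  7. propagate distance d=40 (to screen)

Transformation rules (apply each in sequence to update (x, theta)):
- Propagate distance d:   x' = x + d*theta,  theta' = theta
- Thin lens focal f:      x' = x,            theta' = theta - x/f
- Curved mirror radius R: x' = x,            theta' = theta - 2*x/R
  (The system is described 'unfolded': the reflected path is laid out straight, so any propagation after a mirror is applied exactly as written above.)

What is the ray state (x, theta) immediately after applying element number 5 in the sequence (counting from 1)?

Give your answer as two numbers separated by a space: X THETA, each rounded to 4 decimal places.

Answer: -12.9333 0.5167

Derivation:
Initial: x=1.0000 theta=-0.4000
After 1 (propagate distance d=20): x=-7.0000 theta=-0.4000
After 2 (thin lens f=-40): x=-7.0000 theta=-0.5750
After 3 (propagate distance d=22): x=-19.6500 theta=-0.5750
After 4 (thin lens f=18): x=-19.6500 theta=31/60 (≈0.5167)
After 5 (propagate distance d=13): x=-194/15 (≈-12.9333) theta=31/60 (≈0.5167)
Rounded to 4 decimal places: x = -12.9333, theta = 0.5167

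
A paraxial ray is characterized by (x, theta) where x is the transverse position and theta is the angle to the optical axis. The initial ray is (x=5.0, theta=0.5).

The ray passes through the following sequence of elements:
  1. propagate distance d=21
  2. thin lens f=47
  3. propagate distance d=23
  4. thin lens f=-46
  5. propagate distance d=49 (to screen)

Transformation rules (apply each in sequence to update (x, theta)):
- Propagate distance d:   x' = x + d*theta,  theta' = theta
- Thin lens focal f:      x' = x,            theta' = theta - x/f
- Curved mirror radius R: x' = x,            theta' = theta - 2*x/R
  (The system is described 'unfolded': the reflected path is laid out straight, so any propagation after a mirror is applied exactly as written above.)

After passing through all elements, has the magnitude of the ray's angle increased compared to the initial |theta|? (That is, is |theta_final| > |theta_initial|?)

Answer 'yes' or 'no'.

Initial: x=5.0000 theta=0.5000
After 1 (propagate distance d=21): x=15.5000 theta=0.5000
After 2 (thin lens f=47): x=15.5000 theta=8/47 (≈0.1702)
After 3 (propagate distance d=23): x=1825/94 (≈19.4149) theta=8/47 (≈0.1702)
After 4 (thin lens f=-46): x=1825/94 (≈19.4149) theta=2561/4324 (≈0.5923)
After 5 (propagate distance d=49 (to screen)): x=209439/4324 (≈48.4364) theta=2561/4324 (≈0.5923)
|theta_initial|=0.5000 |theta_final|=2561/4324 (≈0.5923) -> increased

Answer: yes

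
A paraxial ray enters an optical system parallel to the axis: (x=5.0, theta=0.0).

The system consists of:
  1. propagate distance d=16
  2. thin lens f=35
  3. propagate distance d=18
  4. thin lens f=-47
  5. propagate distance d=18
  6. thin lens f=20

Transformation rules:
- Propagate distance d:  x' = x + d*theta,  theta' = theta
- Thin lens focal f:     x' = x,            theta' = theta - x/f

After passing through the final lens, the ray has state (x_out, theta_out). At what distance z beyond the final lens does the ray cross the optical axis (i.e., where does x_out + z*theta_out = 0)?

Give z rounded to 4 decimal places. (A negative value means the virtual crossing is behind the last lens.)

Initial: x=5.0000 theta=0.0000
After 1 (propagate distance d=16): x=5.0000 theta=0.0000
After 2 (thin lens f=35): x=5.0000 theta=-1/7 (≈-0.1429)
After 3 (propagate distance d=18): x=17/7 (≈2.4286) theta=-1/7 (≈-0.1429)
After 4 (thin lens f=-47): x=17/7 (≈2.4286) theta=-30/329 (≈-0.0912)
After 5 (propagate distance d=18): x=37/47 (≈0.7872) theta=-30/329 (≈-0.0912)
After 6 (thin lens f=20): x=37/47 (≈0.7872) theta=-859/6580 (≈-0.1305)
z_focus = -x_out/theta_out = -(37/47)/(-859/6580) = 5180/859 ≈ 6.0303
Rounded to 4 decimal places: z = 6.0303

Answer: 6.0303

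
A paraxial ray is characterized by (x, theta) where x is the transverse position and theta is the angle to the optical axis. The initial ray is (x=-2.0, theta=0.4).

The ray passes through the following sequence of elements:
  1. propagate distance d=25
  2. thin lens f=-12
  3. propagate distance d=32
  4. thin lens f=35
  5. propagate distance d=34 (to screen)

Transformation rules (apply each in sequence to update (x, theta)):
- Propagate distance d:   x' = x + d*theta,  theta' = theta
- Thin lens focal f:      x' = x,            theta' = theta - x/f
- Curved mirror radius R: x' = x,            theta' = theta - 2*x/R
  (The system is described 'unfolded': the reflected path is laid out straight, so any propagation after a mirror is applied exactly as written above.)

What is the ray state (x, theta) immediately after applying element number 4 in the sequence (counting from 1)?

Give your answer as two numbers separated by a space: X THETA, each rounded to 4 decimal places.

Initial: x=-2.0000 theta=0.4000
After 1 (propagate distance d=25): x=8.0000 theta=0.4000
After 2 (thin lens f=-12): x=8.0000 theta=16/15 (≈1.0667)
After 3 (propagate distance d=32): x=632/15 (≈42.1333) theta=16/15 (≈1.0667)
After 4 (thin lens f=35): x=632/15 (≈42.1333) theta=-24/175 (≈-0.1371)
Rounded to 4 decimal places: x = 42.1333, theta = -0.1371

Answer: 42.1333 -0.1371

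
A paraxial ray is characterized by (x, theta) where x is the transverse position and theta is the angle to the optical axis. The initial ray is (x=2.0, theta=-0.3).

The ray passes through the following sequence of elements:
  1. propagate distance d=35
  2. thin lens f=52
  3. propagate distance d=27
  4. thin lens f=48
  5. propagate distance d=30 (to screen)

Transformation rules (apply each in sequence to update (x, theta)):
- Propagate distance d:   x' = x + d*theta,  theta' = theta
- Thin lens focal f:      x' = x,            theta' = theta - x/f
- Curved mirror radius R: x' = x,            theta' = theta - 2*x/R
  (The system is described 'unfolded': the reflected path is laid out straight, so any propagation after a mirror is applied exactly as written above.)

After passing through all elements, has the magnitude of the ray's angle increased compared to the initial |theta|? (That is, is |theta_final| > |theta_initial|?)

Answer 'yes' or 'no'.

Initial: x=2.0000 theta=-0.3000
After 1 (propagate distance d=35): x=-8.5000 theta=-0.3000
After 2 (thin lens f=52): x=-8.5000 theta=-71/520 (≈-0.1365)
After 3 (propagate distance d=27): x=-6337/520 (≈-12.1865) theta=-71/520 (≈-0.1365)
After 4 (thin lens f=48): x=-6337/520 (≈-12.1865) theta=2929/24960 (≈0.1173)
After 5 (propagate distance d=30 (to screen)): x=-36051/4160 (≈-8.6661) theta=2929/24960 (≈0.1173)
|theta_initial|=0.3000 |theta_final|=2929/24960 (≈0.1173) -> not increased

Answer: no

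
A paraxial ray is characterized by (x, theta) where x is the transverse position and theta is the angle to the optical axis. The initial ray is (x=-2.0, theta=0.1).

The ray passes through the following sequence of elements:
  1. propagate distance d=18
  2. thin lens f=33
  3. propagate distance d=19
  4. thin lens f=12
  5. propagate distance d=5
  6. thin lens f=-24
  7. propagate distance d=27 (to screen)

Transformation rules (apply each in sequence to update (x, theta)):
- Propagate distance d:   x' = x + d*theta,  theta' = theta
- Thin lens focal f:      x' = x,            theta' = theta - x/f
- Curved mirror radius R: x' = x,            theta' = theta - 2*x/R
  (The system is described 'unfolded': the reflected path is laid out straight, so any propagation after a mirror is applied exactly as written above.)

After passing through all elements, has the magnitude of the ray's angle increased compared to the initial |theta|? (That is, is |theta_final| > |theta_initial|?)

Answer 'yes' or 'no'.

Initial: x=-2.0000 theta=0.1000
After 1 (propagate distance d=18): x=-0.2000 theta=0.1000
After 2 (thin lens f=33): x=-0.2000 theta=7/66 (≈0.1061)
After 3 (propagate distance d=19): x=599/330 (≈1.8152) theta=7/66 (≈0.1061)
After 4 (thin lens f=12): x=599/330 (≈1.8152) theta=-179/3960 (≈-0.0452)
After 5 (propagate distance d=5): x=6293/3960 (≈1.5891) theta=-179/3960 (≈-0.0452)
After 6 (thin lens f=-24): x=6293/3960 (≈1.5891) theta=1997/95040 (≈0.0210)
After 7 (propagate distance d=27 (to screen)): x=68317/31680 (≈2.1565) theta=1997/95040 (≈0.0210)
|theta_initial|=0.1000 |theta_final|=1997/95040 (≈0.0210) -> not increased

Answer: no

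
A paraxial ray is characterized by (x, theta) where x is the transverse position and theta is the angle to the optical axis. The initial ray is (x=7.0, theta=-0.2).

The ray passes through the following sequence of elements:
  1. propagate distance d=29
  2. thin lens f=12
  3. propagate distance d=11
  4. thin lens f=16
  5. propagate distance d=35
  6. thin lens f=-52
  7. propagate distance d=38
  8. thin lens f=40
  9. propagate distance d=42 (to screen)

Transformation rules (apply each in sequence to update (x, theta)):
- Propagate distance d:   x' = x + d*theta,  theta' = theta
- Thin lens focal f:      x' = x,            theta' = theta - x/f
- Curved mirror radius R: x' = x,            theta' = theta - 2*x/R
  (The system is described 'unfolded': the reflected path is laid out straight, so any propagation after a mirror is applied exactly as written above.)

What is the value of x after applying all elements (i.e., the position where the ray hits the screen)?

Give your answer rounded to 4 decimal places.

Answer: -12.5406

Derivation:
Initial: x=7.0000 theta=-0.2000
After 1 (propagate distance d=29): x=1.2000 theta=-0.2000
After 2 (thin lens f=12): x=1.2000 theta=-0.3000
After 3 (propagate distance d=11): x=-2.1000 theta=-0.3000
After 4 (thin lens f=16): x=-2.1000 theta=-27/160 (≈-0.1688)
After 5 (propagate distance d=35): x=-1281/160 (≈-8.0063) theta=-27/160 (≈-0.1688)
After 6 (thin lens f=-52): x=-1281/160 (≈-8.0063) theta=-537/1664 (≈-0.3227)
After 7 (propagate distance d=38): x=-84321/4160 (≈-20.2695) theta=-537/1664 (≈-0.3227)
After 8 (thin lens f=40): x=-84321/4160 (≈-20.2695) theta=30621/166400 (≈0.1840)
After 9 (propagate distance d=42 (to screen)): x=-1043379/83200 (≈-12.5406) theta=30621/166400 (≈0.1840)
Rounded to 4 decimal places: x = -12.5406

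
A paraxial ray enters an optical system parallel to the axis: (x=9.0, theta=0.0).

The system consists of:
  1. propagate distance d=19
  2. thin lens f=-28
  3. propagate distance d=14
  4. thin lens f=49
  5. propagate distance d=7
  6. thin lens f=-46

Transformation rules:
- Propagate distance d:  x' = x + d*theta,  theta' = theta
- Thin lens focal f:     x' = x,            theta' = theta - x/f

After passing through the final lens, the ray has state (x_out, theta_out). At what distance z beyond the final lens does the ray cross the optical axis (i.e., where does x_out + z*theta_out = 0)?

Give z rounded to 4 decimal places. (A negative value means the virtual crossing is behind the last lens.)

Answer: -39.9020

Derivation:
Initial: x=9.0000 theta=0.0000
After 1 (propagate distance d=19): x=9.0000 theta=0.0000
After 2 (thin lens f=-28): x=9.0000 theta=9/28 (≈0.3214)
After 3 (propagate distance d=14): x=13.5000 theta=9/28 (≈0.3214)
After 4 (thin lens f=49): x=13.5000 theta=9/196 (≈0.0459)
After 5 (propagate distance d=7): x=387/28 (≈13.8214) theta=9/196 (≈0.0459)
After 6 (thin lens f=-46): x=387/28 (≈13.8214) theta=3123/9016 (≈0.3464)
z_focus = -x_out/theta_out = -(387/28)/(3123/9016) = -13846/347 ≈ -39.9020
Rounded to 4 decimal places: z = -39.9020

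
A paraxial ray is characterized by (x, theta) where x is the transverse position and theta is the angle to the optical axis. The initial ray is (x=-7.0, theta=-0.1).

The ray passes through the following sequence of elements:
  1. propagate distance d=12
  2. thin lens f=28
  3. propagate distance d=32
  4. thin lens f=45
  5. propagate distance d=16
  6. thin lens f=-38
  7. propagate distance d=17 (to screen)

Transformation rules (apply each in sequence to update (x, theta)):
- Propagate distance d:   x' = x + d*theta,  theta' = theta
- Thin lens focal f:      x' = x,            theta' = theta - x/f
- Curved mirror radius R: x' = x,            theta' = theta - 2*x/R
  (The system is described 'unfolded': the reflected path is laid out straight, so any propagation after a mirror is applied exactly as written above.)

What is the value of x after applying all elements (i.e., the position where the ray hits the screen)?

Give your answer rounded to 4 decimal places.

Initial: x=-7.0000 theta=-0.1000
After 1 (propagate distance d=12): x=-8.2000 theta=-0.1000
After 2 (thin lens f=28): x=-8.2000 theta=27/140 (≈0.1929)
After 3 (propagate distance d=32): x=-71/35 (≈-2.0286) theta=27/140 (≈0.1929)
After 4 (thin lens f=45): x=-71/35 (≈-2.0286) theta=1499/6300 (≈0.2379)
After 5 (propagate distance d=16): x=2801/1575 (≈1.7784) theta=1499/6300 (≈0.2379)
After 6 (thin lens f=-38): x=2801/1575 (≈1.7784) theta=541/1900 (≈0.2847)
After 7 (propagate distance d=17 (to screen)): x=792287/119700 (≈6.6189) theta=541/1900 (≈0.2847)
Rounded to 4 decimal places: x = 6.6189

Answer: 6.6189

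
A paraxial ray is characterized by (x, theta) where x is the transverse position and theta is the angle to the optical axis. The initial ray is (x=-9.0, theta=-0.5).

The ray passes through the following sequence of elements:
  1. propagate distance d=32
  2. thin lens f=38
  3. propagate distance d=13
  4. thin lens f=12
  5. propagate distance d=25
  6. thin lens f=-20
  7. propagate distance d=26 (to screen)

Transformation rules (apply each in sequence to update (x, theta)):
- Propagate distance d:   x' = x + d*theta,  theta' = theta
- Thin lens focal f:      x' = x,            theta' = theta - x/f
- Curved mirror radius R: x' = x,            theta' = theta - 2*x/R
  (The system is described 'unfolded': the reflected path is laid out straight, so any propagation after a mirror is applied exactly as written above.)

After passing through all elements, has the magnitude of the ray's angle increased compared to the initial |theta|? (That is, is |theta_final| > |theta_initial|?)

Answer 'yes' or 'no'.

Initial: x=-9.0000 theta=-0.5000
After 1 (propagate distance d=32): x=-25.0000 theta=-0.5000
After 2 (thin lens f=38): x=-25.0000 theta=3/19 (≈0.1579)
After 3 (propagate distance d=13): x=-436/19 (≈-22.9474) theta=3/19 (≈0.1579)
After 4 (thin lens f=12): x=-436/19 (≈-22.9474) theta=118/57 (≈2.0702)
After 5 (propagate distance d=25): x=1642/57 (≈28.8070) theta=118/57 (≈2.0702)
After 6 (thin lens f=-20): x=1642/57 (≈28.8070) theta=667/190 (≈3.5105)
After 7 (propagate distance d=26 (to screen)): x=34223/285 (≈120.0807) theta=667/190 (≈3.5105)
|theta_initial|=0.5000 |theta_final|=667/190 (≈3.5105) -> increased

Answer: yes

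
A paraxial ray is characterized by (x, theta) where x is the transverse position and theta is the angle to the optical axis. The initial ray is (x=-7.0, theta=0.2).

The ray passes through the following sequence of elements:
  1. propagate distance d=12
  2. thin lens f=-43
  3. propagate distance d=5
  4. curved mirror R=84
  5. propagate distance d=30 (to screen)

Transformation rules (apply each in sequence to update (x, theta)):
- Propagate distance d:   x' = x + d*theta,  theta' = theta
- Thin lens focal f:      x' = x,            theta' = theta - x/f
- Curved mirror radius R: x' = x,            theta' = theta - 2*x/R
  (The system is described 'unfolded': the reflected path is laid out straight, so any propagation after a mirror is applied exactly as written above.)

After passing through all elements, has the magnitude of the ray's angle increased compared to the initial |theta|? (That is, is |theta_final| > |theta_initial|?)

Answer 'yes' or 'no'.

Initial: x=-7.0000 theta=0.2000
After 1 (propagate distance d=12): x=-4.6000 theta=0.2000
After 2 (thin lens f=-43): x=-4.6000 theta=4/43 (≈0.0930)
After 3 (propagate distance d=5): x=-889/215 (≈-4.1349) theta=4/43 (≈0.0930)
After 4 (curved mirror R=84): x=-889/215 (≈-4.1349) theta=247/1290 (≈0.1915)
After 5 (propagate distance d=30 (to screen)): x=346/215 (≈1.6093) theta=247/1290 (≈0.1915)
|theta_initial|=0.2000 |theta_final|=247/1290 (≈0.1915) -> not increased

Answer: no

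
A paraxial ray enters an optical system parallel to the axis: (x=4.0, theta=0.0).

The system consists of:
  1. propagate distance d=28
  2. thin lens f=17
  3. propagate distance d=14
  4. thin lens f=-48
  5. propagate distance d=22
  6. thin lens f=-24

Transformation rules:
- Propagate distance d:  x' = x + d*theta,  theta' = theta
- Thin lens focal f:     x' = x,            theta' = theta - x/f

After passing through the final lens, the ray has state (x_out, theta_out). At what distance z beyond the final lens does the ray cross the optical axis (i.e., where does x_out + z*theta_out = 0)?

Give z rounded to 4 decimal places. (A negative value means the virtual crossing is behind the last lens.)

Answer: -10.5421

Derivation:
Initial: x=4.0000 theta=0.0000
After 1 (propagate distance d=28): x=4.0000 theta=0.0000
After 2 (thin lens f=17): x=4.0000 theta=-4/17 (≈-0.2353)
After 3 (propagate distance d=14): x=12/17 (≈0.7059) theta=-4/17 (≈-0.2353)
After 4 (thin lens f=-48): x=12/17 (≈0.7059) theta=-15/68 (≈-0.2206)
After 5 (propagate distance d=22): x=-141/34 (≈-4.1471) theta=-15/68 (≈-0.2206)
After 6 (thin lens f=-24): x=-141/34 (≈-4.1471) theta=-107/272 (≈-0.3934)
z_focus = -x_out/theta_out = -(-141/34)/(-107/272) = -1128/107 ≈ -10.5421
Rounded to 4 decimal places: z = -10.5421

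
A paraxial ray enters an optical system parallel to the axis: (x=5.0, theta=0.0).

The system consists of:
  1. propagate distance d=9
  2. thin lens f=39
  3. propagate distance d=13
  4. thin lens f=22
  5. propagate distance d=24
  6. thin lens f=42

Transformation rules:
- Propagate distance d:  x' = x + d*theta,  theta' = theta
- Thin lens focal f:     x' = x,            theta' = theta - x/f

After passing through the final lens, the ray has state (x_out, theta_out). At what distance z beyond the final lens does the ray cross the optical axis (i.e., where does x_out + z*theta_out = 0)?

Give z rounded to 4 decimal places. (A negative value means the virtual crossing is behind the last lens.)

Answer: -16.9638

Derivation:
Initial: x=5.0000 theta=0.0000
After 1 (propagate distance d=9): x=5.0000 theta=0.0000
After 2 (thin lens f=39): x=5.0000 theta=-5/39 (≈-0.1282)
After 3 (propagate distance d=13): x=10/3 (≈3.3333) theta=-5/39 (≈-0.1282)
After 4 (thin lens f=22): x=10/3 (≈3.3333) theta=-40/143 (≈-0.2797)
After 5 (propagate distance d=24): x=-1450/429 (≈-3.3800) theta=-40/143 (≈-0.2797)
After 6 (thin lens f=42): x=-1450/429 (≈-3.3800) theta=-1795/9009 (≈-0.1992)
z_focus = -x_out/theta_out = -(-1450/429)/(-1795/9009) = -6090/359 ≈ -16.9638
Rounded to 4 decimal places: z = -16.9638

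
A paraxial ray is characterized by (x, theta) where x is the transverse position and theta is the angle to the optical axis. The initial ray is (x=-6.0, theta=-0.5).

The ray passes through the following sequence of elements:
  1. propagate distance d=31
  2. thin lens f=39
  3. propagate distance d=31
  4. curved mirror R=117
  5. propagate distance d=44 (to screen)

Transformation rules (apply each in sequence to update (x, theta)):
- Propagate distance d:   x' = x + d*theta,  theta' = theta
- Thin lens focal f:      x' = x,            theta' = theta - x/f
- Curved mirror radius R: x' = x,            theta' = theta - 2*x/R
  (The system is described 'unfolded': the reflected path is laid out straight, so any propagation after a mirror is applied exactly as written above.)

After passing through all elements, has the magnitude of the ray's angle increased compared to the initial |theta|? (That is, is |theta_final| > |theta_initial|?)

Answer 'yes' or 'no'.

Initial: x=-6.0000 theta=-0.5000
After 1 (propagate distance d=31): x=-21.5000 theta=-0.5000
After 2 (thin lens f=39): x=-21.5000 theta=2/39 (≈0.0513)
After 3 (propagate distance d=31): x=-1553/78 (≈-19.9103) theta=2/39 (≈0.0513)
After 4 (curved mirror R=117): x=-1553/78 (≈-19.9103) theta=1787/4563 (≈0.3916)
After 5 (propagate distance d=44 (to screen)): x=-24445/9126 (≈-2.6786) theta=1787/4563 (≈0.3916)
|theta_initial|=0.5000 |theta_final|=1787/4563 (≈0.3916) -> not increased

Answer: no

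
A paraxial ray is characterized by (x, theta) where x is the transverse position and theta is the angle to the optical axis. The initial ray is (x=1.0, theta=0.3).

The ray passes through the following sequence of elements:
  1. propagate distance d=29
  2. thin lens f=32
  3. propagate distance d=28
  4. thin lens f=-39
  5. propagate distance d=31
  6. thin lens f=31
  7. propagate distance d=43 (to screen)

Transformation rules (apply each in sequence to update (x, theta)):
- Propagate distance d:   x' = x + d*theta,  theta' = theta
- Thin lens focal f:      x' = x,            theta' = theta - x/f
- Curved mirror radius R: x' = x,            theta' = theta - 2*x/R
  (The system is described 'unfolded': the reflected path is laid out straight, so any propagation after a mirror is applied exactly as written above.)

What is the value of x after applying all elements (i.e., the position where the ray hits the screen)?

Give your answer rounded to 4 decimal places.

Initial: x=1.0000 theta=0.3000
After 1 (propagate distance d=29): x=9.7000 theta=0.3000
After 2 (thin lens f=32): x=9.7000 theta=-1/320 (≈-0.0031)
After 3 (propagate distance d=28): x=9.6125 theta=-1/320 (≈-0.0031)
After 4 (thin lens f=-39): x=9.6125 theta=3037/12480 (≈0.2433)
After 5 (propagate distance d=31): x=214111/12480 (≈17.1563) theta=3037/12480 (≈0.2433)
After 6 (thin lens f=31): x=214111/12480 (≈17.1563) theta=-769/2480 (≈-0.3101)
After 7 (propagate distance d=43 (to screen)): x=1478989/386880 (≈3.8229) theta=-769/2480 (≈-0.3101)
Rounded to 4 decimal places: x = 3.8229

Answer: 3.8229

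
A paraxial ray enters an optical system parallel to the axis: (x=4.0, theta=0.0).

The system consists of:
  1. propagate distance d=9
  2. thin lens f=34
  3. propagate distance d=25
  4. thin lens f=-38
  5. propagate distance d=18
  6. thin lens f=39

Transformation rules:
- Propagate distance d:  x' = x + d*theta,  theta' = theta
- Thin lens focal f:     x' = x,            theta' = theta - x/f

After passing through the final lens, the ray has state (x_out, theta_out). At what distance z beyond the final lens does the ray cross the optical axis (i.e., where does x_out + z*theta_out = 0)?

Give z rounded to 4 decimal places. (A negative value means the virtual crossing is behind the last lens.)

Answer: -7.3817

Derivation:
Initial: x=4.0000 theta=0.0000
After 1 (propagate distance d=9): x=4.0000 theta=0.0000
After 2 (thin lens f=34): x=4.0000 theta=-2/17 (≈-0.1176)
After 3 (propagate distance d=25): x=18/17 (≈1.0588) theta=-2/17 (≈-0.1176)
After 4 (thin lens f=-38): x=18/17 (≈1.0588) theta=-29/323 (≈-0.0898)
After 5 (propagate distance d=18): x=-180/323 (≈-0.5573) theta=-29/323 (≈-0.0898)
After 6 (thin lens f=39): x=-180/323 (≈-0.5573) theta=-317/4199 (≈-0.0755)
z_focus = -x_out/theta_out = -(-180/323)/(-317/4199) = -2340/317 ≈ -7.3817
Rounded to 4 decimal places: z = -7.3817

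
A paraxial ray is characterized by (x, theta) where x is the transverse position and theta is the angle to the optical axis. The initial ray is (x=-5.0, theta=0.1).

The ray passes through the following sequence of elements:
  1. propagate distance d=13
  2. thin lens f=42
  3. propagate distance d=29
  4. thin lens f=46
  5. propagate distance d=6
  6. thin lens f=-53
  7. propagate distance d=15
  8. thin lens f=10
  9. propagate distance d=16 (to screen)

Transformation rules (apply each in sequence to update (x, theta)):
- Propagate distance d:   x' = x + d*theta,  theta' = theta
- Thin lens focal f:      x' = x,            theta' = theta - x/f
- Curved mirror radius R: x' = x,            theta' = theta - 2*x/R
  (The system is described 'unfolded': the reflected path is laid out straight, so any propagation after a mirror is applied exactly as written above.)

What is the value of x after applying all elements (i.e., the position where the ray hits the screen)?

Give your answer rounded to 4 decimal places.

Answer: -0.1924

Derivation:
Initial: x=-5.0000 theta=0.1000
After 1 (propagate distance d=13): x=-3.7000 theta=0.1000
After 2 (thin lens f=42): x=-3.7000 theta=79/420 (≈0.1881)
After 3 (propagate distance d=29): x=737/420 (≈1.7548) theta=79/420 (≈0.1881)
After 4 (thin lens f=46): x=737/420 (≈1.7548) theta=2897/19320 (≈0.1499)
After 5 (propagate distance d=6): x=12821/4830 (≈2.6545) theta=2897/19320 (≈0.1499)
After 6 (thin lens f=-53): x=12821/4830 (≈2.6545) theta=13655/68264 (≈0.2000)
After 7 (propagate distance d=15): x=5790427/1023960 (≈5.6549) theta=13655/68264 (≈0.2000)
After 8 (thin lens f=10): x=5790427/1023960 (≈5.6549) theta=-3742177/10239600 (≈-0.3655)
After 9 (propagate distance d=16 (to screen)): x=-328427/1706600 (≈-0.1924) theta=-3742177/10239600 (≈-0.3655)
Rounded to 4 decimal places: x = -0.1924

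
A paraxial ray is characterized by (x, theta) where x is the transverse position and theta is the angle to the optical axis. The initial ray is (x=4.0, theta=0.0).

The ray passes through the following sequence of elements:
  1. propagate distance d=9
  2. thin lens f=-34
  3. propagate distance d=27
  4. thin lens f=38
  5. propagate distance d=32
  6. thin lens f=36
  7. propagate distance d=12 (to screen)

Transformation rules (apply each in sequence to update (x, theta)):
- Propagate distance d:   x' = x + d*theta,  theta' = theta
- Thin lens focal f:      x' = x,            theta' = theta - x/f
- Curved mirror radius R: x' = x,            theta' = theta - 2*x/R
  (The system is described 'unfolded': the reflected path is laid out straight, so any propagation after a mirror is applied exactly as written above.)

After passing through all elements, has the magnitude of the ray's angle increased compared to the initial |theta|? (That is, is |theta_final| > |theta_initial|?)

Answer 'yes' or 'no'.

Initial: x=4.0000 theta=0.0000
After 1 (propagate distance d=9): x=4.0000 theta=0.0000
After 2 (thin lens f=-34): x=4.0000 theta=2/17 (≈0.1176)
After 3 (propagate distance d=27): x=122/17 (≈7.1765) theta=2/17 (≈0.1176)
After 4 (thin lens f=38): x=122/17 (≈7.1765) theta=-23/323 (≈-0.0712)
After 5 (propagate distance d=32): x=1582/323 (≈4.8978) theta=-23/323 (≈-0.0712)
After 6 (thin lens f=36): x=1582/323 (≈4.8978) theta=-1205/5814 (≈-0.2073)
After 7 (propagate distance d=12 (to screen)): x=2336/969 (≈2.4107) theta=-1205/5814 (≈-0.2073)
|theta_initial|=0.0000 |theta_final|=1205/5814 (≈0.2073) -> increased

Answer: yes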